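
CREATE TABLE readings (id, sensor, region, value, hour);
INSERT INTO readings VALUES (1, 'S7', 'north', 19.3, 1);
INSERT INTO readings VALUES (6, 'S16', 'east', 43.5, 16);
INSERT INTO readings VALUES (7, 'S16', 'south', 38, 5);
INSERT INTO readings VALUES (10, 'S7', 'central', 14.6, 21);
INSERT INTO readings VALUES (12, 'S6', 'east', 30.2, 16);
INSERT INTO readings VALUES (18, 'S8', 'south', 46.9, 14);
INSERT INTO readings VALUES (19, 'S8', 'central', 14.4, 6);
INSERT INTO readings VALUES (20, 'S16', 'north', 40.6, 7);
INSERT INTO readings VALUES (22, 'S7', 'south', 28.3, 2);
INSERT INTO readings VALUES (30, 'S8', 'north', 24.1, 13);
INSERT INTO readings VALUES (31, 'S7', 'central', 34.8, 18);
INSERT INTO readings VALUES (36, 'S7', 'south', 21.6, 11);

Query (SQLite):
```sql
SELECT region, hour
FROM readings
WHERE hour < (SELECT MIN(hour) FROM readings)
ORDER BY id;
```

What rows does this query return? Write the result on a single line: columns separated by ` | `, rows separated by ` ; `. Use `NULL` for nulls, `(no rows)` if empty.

(no rows)

Scalar subquery: MIN(hour) over all readings rows = 1.
Keep rows where hour < that value.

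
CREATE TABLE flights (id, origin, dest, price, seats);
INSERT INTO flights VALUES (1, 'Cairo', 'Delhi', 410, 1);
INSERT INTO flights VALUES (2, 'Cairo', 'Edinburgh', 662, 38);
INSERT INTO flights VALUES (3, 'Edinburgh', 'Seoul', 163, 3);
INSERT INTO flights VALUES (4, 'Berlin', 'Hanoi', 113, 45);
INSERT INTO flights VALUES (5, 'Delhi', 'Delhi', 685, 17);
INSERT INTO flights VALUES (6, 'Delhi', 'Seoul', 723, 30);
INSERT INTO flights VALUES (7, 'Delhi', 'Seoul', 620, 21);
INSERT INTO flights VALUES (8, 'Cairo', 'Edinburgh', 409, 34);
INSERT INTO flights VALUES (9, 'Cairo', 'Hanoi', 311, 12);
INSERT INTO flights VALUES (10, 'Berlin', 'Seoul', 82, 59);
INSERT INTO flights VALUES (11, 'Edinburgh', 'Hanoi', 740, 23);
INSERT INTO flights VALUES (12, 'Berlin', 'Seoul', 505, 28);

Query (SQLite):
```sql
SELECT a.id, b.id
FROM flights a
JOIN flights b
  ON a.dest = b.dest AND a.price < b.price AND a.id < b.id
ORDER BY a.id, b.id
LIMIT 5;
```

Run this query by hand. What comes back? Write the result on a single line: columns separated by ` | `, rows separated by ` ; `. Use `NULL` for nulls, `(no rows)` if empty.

1 | 5 ; 3 | 6 ; 3 | 7 ; 3 | 12 ; 4 | 9

Pairs (a,b) with same dest, a.price < b.price, a.id < b.id.
dest groups: Delhi:{1,5} Edinburgh:{2,8} Hanoi:{4,9,11} Seoul:{3,6,7,10,12}
Ordered by (a.id, b.id); first 5.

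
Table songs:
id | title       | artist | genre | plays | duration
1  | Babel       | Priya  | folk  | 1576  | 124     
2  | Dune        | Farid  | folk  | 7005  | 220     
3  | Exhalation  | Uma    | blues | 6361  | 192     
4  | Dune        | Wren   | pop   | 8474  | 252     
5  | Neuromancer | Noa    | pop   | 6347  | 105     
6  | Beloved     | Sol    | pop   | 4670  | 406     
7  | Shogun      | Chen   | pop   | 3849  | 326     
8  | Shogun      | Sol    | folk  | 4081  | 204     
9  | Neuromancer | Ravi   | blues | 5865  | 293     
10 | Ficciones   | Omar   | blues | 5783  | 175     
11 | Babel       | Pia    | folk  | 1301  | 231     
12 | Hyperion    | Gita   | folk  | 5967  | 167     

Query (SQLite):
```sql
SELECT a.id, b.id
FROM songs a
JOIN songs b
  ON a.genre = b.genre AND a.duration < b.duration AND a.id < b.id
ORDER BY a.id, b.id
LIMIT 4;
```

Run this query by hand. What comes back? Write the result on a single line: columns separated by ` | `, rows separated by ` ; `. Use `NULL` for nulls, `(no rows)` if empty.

1 | 2 ; 1 | 8 ; 1 | 11 ; 1 | 12

Pairs (a,b) with same genre, a.duration < b.duration, a.id < b.id.
genre groups: blues:{3,9,10} folk:{1,2,8,11,12} pop:{4,5,6,7}
Ordered by (a.id, b.id); first 4.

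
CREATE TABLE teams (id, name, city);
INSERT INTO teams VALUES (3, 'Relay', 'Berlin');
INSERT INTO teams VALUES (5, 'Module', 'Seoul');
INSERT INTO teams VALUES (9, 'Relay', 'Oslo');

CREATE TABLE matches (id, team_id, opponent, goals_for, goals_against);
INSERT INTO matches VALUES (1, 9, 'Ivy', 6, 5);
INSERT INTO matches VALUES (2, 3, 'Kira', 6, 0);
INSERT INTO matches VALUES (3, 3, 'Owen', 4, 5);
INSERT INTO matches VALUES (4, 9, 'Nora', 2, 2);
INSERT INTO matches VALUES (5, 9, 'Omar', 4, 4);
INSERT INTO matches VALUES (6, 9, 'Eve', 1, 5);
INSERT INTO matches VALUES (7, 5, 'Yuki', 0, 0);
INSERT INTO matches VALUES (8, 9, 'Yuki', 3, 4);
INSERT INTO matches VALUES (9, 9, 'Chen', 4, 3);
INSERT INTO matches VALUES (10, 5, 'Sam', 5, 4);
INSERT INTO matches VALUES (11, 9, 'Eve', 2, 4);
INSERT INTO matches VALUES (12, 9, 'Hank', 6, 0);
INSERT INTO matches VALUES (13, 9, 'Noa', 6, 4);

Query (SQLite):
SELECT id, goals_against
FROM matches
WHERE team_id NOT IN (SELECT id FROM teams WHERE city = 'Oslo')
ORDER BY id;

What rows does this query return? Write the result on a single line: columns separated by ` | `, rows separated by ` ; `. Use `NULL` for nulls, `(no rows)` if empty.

2 | 0 ; 3 | 5 ; 7 | 0 ; 10 | 4

Inner query: teams.id where city = 'Oslo'.
Outer: keep matches rows whose team_id is not in that set.
Inner query → {9}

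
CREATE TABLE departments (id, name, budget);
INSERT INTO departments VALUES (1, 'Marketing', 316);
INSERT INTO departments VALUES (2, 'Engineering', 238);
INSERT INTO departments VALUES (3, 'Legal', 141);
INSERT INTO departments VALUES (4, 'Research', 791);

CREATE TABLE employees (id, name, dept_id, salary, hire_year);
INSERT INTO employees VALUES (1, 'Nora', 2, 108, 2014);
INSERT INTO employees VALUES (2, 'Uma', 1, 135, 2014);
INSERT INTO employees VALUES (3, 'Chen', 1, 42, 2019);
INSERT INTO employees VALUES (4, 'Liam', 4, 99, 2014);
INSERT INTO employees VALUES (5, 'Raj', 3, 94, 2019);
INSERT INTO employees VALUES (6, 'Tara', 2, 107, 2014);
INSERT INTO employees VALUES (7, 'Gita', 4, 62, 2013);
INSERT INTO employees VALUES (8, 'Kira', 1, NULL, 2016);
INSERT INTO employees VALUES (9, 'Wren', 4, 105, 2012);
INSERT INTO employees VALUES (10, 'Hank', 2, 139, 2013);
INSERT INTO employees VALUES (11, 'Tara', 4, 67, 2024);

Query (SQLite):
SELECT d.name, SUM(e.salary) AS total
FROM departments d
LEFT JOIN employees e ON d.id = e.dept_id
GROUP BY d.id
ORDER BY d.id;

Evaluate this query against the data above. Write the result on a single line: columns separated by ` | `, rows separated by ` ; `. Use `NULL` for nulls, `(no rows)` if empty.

Marketing | 177 ; Engineering | 354 ; Legal | 94 ; Research | 333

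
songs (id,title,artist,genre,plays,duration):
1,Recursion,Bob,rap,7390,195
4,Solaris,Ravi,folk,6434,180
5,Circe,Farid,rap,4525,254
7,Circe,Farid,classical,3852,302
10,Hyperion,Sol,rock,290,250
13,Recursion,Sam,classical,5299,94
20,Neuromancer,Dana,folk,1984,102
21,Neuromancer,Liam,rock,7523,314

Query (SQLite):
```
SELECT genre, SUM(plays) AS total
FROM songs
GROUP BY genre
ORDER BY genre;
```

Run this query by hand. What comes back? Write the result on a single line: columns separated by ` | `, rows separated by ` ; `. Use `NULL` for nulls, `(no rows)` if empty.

Partition songs by genre; compute SUM(plays) within each group.
  classical: ids {7, 13} → SUM(plays)=9151
  folk: ids {4, 20} → SUM(plays)=8418
  rap: ids {1, 5} → SUM(plays)=11915
  rock: ids {10, 21} → SUM(plays)=7813

classical | 9151 ; folk | 8418 ; rap | 11915 ; rock | 7813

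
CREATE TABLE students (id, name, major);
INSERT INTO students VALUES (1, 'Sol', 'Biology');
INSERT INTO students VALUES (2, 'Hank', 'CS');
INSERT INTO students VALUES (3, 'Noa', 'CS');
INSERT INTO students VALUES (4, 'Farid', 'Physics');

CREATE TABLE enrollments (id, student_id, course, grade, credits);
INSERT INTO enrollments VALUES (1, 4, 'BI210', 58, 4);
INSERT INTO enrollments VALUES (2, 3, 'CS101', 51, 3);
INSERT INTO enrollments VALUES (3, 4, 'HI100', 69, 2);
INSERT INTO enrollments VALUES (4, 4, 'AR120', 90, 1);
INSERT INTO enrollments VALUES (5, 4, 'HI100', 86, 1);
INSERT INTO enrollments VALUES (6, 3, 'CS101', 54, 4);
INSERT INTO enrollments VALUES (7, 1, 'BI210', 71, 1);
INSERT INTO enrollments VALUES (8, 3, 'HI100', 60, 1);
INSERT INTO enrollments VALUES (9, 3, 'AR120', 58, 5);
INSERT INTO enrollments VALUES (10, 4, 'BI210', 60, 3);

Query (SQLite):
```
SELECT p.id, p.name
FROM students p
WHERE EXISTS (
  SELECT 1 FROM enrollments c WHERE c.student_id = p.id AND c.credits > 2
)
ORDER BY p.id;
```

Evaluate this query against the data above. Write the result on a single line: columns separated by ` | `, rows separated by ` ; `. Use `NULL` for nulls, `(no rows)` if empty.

3 | Noa ; 4 | Farid

For each students row, check whether any enrollments with matching student_id has credits > 2.
Keep rows where that is true.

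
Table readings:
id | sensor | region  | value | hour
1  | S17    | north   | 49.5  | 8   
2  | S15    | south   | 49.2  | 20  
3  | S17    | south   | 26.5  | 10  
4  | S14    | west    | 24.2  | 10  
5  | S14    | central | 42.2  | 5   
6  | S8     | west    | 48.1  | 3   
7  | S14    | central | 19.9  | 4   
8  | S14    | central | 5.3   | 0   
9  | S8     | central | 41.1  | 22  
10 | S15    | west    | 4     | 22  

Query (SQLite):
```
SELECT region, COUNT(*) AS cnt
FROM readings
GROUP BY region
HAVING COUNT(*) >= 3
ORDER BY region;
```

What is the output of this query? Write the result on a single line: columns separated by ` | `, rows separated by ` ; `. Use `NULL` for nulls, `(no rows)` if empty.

Partition readings by region; compute COUNT(*) within each group.
HAVING: keep groups with count ≥ 3.
  central: ids {5, 7, 8, 9} → COUNT(*)=4
  north: ids {1} → COUNT(*)=1
  south: ids {2, 3} → COUNT(*)=2
  west: ids {4, 6, 10} → COUNT(*)=3

central | 4 ; west | 3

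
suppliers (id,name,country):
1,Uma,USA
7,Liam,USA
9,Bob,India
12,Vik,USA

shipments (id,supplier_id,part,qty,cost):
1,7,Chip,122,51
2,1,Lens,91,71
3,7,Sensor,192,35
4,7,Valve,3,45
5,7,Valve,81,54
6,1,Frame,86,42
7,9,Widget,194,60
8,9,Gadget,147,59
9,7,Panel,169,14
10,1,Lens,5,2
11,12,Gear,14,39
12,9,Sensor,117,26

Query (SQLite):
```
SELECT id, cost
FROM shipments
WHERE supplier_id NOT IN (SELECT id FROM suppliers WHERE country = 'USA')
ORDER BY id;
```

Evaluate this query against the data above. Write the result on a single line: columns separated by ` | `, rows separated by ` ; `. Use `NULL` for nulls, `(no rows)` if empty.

7 | 60 ; 8 | 59 ; 12 | 26

Inner query: suppliers.id where country = 'USA'.
Outer: keep shipments rows whose supplier_id is not in that set.
Inner query → {1, 7, 12}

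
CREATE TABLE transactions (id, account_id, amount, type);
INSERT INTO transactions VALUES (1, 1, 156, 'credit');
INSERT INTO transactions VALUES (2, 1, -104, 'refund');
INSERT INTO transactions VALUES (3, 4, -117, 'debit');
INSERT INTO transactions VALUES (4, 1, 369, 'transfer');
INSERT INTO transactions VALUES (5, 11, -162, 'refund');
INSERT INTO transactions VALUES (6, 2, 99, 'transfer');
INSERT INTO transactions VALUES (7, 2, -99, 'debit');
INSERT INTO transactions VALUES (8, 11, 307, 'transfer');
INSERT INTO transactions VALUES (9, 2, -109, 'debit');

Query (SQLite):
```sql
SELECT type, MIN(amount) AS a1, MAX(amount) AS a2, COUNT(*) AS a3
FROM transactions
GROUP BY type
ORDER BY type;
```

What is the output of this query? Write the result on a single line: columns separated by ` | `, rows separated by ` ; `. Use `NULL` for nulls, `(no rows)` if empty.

credit | 156 | 156 | 1 ; debit | -117 | -99 | 3 ; refund | -162 | -104 | 2 ; transfer | 99 | 369 | 3

Group transactions by type.
Per group compute: MIN(amount), MAX(amount), COUNT(*).
  credit: ids {1} → MIN(amount)=156, MAX(amount)=156, COUNT(*)=1
  debit: ids {3, 7, 9} → MIN(amount)=-117, MAX(amount)=-99, COUNT(*)=3
  refund: ids {2, 5} → MIN(amount)=-162, MAX(amount)=-104, COUNT(*)=2
  transfer: ids {4, 6, 8} → MIN(amount)=99, MAX(amount)=369, COUNT(*)=3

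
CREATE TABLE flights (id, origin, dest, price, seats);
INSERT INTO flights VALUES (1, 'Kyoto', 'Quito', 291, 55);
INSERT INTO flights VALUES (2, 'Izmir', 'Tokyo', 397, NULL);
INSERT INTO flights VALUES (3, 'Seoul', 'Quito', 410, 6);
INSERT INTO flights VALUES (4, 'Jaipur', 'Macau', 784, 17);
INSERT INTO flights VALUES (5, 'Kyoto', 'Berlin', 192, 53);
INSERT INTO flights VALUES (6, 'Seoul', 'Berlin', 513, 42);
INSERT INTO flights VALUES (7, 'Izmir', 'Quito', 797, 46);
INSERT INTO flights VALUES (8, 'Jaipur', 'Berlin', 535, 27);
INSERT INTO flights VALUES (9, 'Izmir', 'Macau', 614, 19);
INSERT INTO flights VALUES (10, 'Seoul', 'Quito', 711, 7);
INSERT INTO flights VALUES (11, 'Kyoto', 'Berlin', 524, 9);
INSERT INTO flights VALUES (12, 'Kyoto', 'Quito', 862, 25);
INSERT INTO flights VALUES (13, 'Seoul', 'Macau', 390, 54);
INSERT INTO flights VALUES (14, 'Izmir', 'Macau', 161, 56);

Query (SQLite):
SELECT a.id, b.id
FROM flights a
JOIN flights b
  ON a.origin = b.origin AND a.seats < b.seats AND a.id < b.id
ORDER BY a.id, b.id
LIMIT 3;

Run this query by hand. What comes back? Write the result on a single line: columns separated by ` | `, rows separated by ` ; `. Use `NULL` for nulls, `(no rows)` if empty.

3 | 6 ; 3 | 10 ; 3 | 13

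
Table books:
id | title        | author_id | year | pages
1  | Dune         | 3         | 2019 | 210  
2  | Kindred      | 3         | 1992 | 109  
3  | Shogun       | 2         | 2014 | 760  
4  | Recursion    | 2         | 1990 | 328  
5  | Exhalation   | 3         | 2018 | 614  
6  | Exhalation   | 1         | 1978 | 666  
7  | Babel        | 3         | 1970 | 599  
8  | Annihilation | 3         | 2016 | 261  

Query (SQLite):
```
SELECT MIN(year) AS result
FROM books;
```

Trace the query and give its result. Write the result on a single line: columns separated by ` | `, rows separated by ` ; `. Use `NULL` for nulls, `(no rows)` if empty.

All year values: [2019, 1992, 2014, 1990, 2018, 1978, 1970, 2016].
MIN of non-NULL values = 1970.

1970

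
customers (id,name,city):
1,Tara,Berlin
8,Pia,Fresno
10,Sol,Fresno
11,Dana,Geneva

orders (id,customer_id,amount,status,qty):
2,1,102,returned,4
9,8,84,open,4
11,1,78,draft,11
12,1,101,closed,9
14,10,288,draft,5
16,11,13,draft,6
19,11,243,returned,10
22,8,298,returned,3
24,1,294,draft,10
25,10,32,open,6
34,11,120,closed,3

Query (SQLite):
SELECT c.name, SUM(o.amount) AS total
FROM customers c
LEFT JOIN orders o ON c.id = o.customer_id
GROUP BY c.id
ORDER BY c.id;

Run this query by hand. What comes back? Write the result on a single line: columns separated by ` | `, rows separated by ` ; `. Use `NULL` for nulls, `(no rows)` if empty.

LEFT JOIN keeps every customers row; unmatched ones get NULL for orders columns.
Group by customers.id and compute SUM(o.amount). SUM over an all-NULL group is NULL.
  1: ids {2, 11, 12, 24} → SUM(o.amount)=575
  8: ids {9, 22} → SUM(o.amount)=382
  10: ids {14, 25} → SUM(o.amount)=320
  11: ids {16, 19, 34} → SUM(o.amount)=376

Tara | 575 ; Pia | 382 ; Sol | 320 ; Dana | 376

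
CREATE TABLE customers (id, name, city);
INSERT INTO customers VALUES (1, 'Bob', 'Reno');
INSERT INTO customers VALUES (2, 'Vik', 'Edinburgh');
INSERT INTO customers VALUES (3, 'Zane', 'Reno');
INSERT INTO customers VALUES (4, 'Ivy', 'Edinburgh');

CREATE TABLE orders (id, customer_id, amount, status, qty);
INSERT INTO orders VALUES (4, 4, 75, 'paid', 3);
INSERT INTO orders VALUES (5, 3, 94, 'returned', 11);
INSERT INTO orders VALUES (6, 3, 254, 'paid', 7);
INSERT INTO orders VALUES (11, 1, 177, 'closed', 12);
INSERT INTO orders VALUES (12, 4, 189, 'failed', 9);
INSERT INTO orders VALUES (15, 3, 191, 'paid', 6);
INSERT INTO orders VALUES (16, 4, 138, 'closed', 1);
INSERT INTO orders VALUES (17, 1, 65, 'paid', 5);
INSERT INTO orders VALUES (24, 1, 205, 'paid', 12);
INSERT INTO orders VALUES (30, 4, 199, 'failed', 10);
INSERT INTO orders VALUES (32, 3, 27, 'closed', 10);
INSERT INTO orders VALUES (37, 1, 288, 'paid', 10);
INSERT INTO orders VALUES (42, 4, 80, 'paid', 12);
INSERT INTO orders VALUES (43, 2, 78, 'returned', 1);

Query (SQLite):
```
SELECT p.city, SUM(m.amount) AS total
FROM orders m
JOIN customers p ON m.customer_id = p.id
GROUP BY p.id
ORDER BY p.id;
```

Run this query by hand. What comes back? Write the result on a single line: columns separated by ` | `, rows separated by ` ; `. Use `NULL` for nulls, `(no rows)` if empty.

Join each orders row to its customers via customer_id.
Group joined rows by customers.id; compute SUM(m.amount) per group.
  1: ids {11, 17, 24, 37} → SUM(m.amount)=735
  2: ids {43} → SUM(m.amount)=78
  3: ids {5, 6, 15, 32} → SUM(m.amount)=566
  4: ids {4, 12, 16, 30, 42} → SUM(m.amount)=681

Reno | 735 ; Edinburgh | 78 ; Reno | 566 ; Edinburgh | 681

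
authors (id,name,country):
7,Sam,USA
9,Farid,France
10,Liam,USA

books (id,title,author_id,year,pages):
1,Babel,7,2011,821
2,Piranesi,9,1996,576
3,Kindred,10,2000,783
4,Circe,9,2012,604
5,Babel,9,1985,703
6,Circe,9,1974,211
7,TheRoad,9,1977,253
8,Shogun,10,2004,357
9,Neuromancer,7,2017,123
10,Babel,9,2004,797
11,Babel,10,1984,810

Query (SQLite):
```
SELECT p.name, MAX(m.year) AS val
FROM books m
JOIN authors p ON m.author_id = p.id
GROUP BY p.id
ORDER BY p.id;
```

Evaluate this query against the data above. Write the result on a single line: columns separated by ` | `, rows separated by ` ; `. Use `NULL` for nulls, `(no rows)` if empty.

Sam | 2017 ; Farid | 2012 ; Liam | 2004

Join each books row to its authors via author_id.
Group joined rows by authors.id; compute MAX(m.year) per group.
  7: ids {1, 9} → MAX(m.year)=2017
  9: ids {2, 4, 5, 6, 7, 10} → MAX(m.year)=2012
  10: ids {3, 8, 11} → MAX(m.year)=2004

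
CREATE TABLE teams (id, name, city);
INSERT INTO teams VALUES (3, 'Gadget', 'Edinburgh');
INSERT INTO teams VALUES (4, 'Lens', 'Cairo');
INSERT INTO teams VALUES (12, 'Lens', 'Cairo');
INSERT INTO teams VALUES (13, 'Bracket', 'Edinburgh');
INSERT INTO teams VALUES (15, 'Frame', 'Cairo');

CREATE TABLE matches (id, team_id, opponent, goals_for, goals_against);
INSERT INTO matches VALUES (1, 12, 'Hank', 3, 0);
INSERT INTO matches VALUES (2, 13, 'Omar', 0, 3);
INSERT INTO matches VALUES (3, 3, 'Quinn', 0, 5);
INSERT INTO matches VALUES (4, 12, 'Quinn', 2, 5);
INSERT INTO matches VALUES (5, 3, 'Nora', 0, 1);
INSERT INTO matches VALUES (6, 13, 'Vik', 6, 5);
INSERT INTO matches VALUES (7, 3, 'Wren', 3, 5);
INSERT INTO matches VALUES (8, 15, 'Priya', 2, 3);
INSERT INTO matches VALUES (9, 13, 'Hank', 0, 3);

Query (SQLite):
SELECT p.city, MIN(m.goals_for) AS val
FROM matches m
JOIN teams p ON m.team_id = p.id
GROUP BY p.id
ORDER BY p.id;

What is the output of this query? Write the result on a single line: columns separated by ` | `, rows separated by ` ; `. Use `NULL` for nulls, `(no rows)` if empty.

Edinburgh | 0 ; Cairo | 2 ; Edinburgh | 0 ; Cairo | 2

Join each matches row to its teams via team_id.
Group joined rows by teams.id; compute MIN(m.goals_for) per group.
  3: ids {3, 5, 7} → MIN(m.goals_for)=0
  12: ids {1, 4} → MIN(m.goals_for)=2
  13: ids {2, 6, 9} → MIN(m.goals_for)=0
  15: ids {8} → MIN(m.goals_for)=2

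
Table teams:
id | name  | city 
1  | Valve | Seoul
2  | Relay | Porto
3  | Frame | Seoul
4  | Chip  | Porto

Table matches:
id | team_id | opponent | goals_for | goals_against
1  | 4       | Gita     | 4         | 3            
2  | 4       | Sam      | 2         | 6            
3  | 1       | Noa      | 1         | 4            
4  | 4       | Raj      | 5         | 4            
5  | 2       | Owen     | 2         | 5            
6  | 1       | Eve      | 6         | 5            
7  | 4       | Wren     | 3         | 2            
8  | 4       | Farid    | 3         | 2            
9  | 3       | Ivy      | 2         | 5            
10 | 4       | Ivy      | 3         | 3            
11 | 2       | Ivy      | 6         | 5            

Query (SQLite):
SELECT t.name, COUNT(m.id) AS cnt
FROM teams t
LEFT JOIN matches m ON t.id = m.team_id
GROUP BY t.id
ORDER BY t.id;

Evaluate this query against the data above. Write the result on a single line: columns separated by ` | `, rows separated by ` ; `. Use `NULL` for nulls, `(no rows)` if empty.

Valve | 2 ; Relay | 2 ; Frame | 1 ; Chip | 6

LEFT JOIN keeps every teams row; unmatched ones get NULL for matches columns.
Group by teams.id and compute COUNT(m.id). COUNT(col) of an all-NULL group is 0.
  1: ids {3, 6} → COUNT(m.id)=2
  2: ids {5, 11} → COUNT(m.id)=2
  3: ids {9} → COUNT(m.id)=1
  4: ids {1, 2, 4, 7, 8, 10} → COUNT(m.id)=6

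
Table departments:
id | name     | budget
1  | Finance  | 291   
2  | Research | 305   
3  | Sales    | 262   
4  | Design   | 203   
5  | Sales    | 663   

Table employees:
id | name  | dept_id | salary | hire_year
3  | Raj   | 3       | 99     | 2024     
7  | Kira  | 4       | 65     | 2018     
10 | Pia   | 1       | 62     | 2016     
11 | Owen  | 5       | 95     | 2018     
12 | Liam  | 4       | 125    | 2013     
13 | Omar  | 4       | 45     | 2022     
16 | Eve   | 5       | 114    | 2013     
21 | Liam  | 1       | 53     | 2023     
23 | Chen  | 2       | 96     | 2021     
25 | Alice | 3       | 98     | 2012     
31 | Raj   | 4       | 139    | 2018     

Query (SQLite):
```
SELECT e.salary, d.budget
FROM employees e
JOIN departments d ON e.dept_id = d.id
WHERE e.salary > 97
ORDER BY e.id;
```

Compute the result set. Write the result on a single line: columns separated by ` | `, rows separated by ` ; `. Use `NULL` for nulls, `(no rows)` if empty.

99 | 262 ; 125 | 203 ; 114 | 663 ; 98 | 262 ; 139 | 203

Each employees row matches the departments row where dept_id = departments.id.
Then keep rows with e.salary > 97.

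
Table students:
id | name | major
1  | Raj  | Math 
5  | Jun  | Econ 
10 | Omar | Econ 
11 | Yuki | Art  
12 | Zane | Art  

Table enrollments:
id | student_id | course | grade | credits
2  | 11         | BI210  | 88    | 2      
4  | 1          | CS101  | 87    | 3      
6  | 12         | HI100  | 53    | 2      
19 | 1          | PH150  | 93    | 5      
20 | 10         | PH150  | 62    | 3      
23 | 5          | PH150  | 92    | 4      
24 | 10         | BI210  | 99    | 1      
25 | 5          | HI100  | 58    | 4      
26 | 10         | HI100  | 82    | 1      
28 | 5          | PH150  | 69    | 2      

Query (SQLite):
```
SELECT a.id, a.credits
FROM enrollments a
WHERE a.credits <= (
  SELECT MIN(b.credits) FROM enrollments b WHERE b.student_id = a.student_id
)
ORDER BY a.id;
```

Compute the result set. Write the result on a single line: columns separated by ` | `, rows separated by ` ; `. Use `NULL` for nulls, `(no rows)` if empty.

2 | 2 ; 4 | 3 ; 6 | 2 ; 24 | 1 ; 26 | 1 ; 28 | 2

For each enrollments row a, compute MIN(credits) over rows sharing a.student_id.
Keep row a if a.credits <= that per-group MIN.
  student_id=1: MIN(credits) = 3
  student_id=5: MIN(credits) = 2
  student_id=10: MIN(credits) = 1
  student_id=11: MIN(credits) = 2
  student_id=12: MIN(credits) = 2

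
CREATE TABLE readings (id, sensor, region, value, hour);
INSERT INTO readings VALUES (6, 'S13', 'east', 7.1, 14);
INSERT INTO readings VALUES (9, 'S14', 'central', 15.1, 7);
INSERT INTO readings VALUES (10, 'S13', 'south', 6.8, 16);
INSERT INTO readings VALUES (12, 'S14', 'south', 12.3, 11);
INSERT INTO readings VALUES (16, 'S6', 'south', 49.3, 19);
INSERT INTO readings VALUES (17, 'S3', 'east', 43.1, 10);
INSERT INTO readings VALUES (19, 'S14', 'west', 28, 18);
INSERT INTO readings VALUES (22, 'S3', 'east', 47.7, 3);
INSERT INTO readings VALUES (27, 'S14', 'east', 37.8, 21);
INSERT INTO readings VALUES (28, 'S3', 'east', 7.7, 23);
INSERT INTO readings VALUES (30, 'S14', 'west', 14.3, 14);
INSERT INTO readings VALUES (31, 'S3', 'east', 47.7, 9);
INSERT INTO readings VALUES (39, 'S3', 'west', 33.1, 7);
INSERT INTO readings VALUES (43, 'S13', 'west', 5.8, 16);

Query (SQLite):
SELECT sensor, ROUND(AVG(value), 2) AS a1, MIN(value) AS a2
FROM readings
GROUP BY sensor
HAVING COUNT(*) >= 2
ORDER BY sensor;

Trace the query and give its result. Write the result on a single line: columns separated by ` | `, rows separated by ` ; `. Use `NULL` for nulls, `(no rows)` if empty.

Group readings by sensor.
Per group compute: ROUND(AVG(value), 2), MIN(value).
HAVING: drop groups with fewer than 2 rows.
  S13: ids {6, 10, 43} → ROUND(AVG(value), 2)=6.57, MIN(value)=5.8
  S14: ids {9, 12, 19, 27, 30} → ROUND(AVG(value), 2)=21.5, MIN(value)=12.3
  S3: ids {17, 22, 28, 31, 39} → ROUND(AVG(value), 2)=35.86, MIN(value)=7.7
  S6: ids {16} → ROUND(AVG(value), 2)=49.3, MIN(value)=49.3

S13 | 6.57 | 5.8 ; S14 | 21.5 | 12.3 ; S3 | 35.86 | 7.7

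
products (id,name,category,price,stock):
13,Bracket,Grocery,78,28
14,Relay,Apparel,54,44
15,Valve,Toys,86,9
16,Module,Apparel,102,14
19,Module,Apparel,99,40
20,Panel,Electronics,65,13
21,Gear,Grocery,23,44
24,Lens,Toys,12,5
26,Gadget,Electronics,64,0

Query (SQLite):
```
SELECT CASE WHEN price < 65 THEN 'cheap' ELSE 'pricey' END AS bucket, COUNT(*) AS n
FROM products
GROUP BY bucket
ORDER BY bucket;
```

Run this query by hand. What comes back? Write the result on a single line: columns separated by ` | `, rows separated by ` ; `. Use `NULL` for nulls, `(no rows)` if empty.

cheap | 4 ; pricey | 5

Bucket rows by price < 65 → 'cheap' else 'pricey'; count each bucket.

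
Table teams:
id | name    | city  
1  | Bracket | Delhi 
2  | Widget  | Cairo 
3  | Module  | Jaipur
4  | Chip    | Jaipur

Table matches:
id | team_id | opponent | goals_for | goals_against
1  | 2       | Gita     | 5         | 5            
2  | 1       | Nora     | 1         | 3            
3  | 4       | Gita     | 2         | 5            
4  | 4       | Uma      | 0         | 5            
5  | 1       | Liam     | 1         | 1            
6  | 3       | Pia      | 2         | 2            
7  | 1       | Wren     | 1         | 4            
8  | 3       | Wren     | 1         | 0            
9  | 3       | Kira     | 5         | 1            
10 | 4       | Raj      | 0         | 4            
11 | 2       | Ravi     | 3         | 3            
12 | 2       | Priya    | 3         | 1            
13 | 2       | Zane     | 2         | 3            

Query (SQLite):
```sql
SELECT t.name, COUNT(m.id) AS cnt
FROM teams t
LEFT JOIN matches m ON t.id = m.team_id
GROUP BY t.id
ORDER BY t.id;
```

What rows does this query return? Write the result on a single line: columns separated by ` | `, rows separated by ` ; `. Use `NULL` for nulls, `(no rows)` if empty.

LEFT JOIN keeps every teams row; unmatched ones get NULL for matches columns.
Group by teams.id and compute COUNT(m.id). COUNT(col) of an all-NULL group is 0.
  1: ids {2, 5, 7} → COUNT(m.id)=3
  2: ids {1, 11, 12, 13} → COUNT(m.id)=4
  3: ids {6, 8, 9} → COUNT(m.id)=3
  4: ids {3, 4, 10} → COUNT(m.id)=3

Bracket | 3 ; Widget | 4 ; Module | 3 ; Chip | 3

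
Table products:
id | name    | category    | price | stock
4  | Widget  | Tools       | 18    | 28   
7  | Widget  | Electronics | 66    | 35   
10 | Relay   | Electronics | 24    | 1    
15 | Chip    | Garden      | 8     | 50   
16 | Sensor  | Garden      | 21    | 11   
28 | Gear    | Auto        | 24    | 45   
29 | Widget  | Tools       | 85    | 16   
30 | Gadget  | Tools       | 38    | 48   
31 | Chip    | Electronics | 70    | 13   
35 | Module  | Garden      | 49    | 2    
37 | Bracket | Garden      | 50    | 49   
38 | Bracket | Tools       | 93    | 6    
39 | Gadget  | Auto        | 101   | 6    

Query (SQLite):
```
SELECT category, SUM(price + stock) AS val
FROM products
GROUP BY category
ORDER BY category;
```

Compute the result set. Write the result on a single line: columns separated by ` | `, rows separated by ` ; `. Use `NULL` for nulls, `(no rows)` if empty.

Auto | 176 ; Electronics | 209 ; Garden | 240 ; Tools | 332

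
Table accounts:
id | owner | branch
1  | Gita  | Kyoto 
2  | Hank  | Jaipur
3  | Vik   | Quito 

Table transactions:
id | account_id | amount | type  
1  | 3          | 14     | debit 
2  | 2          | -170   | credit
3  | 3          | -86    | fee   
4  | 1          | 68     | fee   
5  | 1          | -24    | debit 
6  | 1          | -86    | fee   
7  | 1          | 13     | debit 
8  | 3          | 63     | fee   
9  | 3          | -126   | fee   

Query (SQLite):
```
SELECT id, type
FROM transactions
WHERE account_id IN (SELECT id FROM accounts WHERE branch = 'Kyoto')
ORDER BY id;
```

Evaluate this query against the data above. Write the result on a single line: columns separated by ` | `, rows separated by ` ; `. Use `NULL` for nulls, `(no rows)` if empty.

4 | fee ; 5 | debit ; 6 | fee ; 7 | debit

Inner query: accounts.id where branch = 'Kyoto'.
Outer: keep transactions rows whose account_id is in that set.
Inner query → {1}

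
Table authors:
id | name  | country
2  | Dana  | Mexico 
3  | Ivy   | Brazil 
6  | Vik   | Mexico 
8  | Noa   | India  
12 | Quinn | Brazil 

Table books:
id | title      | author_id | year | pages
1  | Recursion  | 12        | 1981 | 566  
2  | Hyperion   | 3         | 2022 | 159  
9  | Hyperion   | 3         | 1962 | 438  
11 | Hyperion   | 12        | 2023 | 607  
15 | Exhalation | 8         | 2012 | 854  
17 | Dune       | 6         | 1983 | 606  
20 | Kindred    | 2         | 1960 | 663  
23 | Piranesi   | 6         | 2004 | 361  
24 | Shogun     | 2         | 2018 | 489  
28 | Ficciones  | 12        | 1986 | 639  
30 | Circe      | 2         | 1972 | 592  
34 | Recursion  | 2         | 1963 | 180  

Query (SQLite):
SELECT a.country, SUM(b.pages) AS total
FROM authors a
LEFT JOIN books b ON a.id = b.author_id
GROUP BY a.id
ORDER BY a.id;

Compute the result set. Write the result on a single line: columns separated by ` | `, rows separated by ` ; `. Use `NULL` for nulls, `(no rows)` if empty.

LEFT JOIN keeps every authors row; unmatched ones get NULL for books columns.
Group by authors.id and compute SUM(b.pages). SUM over an all-NULL group is NULL.
  2: ids {20, 24, 30, 34} → SUM(b.pages)=1924
  3: ids {2, 9} → SUM(b.pages)=597
  6: ids {17, 23} → SUM(b.pages)=967
  8: ids {15} → SUM(b.pages)=854
  12: ids {1, 11, 28} → SUM(b.pages)=1812

Mexico | 1924 ; Brazil | 597 ; Mexico | 967 ; India | 854 ; Brazil | 1812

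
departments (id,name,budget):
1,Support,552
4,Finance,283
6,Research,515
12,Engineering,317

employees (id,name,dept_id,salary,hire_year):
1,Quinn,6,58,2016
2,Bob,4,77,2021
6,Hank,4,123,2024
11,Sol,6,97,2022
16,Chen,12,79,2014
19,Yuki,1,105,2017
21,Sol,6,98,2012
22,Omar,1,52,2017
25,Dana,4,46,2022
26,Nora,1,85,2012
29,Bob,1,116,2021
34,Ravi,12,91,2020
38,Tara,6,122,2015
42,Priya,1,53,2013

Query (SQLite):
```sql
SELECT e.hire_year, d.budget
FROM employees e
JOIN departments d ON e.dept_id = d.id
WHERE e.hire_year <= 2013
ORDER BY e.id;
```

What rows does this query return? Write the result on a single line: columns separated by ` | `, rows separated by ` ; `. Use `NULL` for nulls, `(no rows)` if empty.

2012 | 515 ; 2012 | 552 ; 2013 | 552

Each employees row matches the departments row where dept_id = departments.id.
Then keep rows with e.hire_year <= 2013.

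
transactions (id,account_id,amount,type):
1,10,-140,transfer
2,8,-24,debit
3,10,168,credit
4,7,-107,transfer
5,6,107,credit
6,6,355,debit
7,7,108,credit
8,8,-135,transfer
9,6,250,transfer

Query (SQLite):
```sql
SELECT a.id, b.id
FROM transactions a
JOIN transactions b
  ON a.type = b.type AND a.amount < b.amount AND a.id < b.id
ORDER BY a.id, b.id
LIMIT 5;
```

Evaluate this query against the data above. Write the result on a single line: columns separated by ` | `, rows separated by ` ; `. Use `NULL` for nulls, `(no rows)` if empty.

1 | 4 ; 1 | 8 ; 1 | 9 ; 2 | 6 ; 4 | 9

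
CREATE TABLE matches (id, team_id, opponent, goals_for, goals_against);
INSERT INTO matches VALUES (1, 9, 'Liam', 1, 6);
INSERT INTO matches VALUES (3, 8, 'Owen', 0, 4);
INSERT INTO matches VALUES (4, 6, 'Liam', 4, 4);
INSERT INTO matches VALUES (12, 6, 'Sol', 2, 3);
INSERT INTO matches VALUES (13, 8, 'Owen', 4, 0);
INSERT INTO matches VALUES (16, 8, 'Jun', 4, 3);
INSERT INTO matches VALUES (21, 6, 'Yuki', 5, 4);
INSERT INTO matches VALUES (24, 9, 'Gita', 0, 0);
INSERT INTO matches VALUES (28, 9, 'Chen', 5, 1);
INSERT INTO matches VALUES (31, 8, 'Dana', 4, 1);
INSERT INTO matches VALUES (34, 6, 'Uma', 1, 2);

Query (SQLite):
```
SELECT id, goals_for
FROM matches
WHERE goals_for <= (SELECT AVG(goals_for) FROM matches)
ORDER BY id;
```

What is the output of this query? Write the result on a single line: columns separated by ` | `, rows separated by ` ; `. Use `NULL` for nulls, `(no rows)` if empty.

1 | 1 ; 3 | 0 ; 12 | 2 ; 24 | 0 ; 34 | 1

Scalar subquery: AVG(goals_for) over all matches rows = 2.727273 (≈; comparison uses full precision).
Keep rows where goals_for <= that value.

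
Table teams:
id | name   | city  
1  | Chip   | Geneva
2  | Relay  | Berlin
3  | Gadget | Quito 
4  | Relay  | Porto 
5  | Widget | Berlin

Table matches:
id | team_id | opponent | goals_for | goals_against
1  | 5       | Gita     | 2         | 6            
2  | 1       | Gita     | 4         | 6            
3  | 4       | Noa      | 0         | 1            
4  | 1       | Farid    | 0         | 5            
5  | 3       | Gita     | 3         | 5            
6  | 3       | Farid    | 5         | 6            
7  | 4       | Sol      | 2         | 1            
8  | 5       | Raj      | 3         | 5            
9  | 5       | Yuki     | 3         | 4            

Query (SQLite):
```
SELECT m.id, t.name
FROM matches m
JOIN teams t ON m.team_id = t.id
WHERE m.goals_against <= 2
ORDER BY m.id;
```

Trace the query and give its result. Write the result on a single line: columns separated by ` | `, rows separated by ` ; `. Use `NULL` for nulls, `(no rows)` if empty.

Each matches row matches the teams row where team_id = teams.id.
Then keep rows with m.goals_against <= 2.

3 | Relay ; 7 | Relay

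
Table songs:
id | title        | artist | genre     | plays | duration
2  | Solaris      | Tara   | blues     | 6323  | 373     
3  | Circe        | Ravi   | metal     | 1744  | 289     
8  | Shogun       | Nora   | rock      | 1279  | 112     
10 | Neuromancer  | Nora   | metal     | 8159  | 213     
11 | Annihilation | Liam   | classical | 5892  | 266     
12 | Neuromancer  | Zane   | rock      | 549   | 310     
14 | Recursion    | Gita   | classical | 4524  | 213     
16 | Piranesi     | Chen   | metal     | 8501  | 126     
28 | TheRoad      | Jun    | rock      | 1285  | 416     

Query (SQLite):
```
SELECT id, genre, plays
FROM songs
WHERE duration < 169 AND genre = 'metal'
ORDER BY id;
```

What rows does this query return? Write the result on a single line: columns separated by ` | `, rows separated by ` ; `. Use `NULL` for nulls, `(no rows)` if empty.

16 | metal | 8501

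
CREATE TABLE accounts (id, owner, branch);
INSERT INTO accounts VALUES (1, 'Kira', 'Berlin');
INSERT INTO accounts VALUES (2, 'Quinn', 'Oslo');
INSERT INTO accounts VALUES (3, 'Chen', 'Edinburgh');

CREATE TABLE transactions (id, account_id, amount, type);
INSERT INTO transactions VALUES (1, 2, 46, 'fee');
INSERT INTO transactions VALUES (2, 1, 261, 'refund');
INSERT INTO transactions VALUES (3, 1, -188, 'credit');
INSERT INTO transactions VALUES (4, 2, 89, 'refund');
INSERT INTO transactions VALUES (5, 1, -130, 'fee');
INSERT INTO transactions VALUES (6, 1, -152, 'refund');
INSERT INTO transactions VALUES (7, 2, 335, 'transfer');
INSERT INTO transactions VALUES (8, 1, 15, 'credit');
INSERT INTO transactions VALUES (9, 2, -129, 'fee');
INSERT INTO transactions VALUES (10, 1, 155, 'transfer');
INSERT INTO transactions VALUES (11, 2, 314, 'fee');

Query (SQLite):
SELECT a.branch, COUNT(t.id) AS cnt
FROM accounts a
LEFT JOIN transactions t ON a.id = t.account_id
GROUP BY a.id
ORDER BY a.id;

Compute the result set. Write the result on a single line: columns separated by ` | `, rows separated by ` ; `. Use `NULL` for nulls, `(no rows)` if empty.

Berlin | 6 ; Oslo | 5 ; Edinburgh | 0

LEFT JOIN keeps every accounts row; unmatched ones get NULL for transactions columns.
Group by accounts.id and compute COUNT(t.id). COUNT(col) of an all-NULL group is 0.
  1: ids {2, 3, 5, 6, 8, 10} → COUNT(t.id)=6
  2: ids {1, 4, 7, 9, 11} → COUNT(t.id)=5
  3: ids {—} → COUNT(t.id)=0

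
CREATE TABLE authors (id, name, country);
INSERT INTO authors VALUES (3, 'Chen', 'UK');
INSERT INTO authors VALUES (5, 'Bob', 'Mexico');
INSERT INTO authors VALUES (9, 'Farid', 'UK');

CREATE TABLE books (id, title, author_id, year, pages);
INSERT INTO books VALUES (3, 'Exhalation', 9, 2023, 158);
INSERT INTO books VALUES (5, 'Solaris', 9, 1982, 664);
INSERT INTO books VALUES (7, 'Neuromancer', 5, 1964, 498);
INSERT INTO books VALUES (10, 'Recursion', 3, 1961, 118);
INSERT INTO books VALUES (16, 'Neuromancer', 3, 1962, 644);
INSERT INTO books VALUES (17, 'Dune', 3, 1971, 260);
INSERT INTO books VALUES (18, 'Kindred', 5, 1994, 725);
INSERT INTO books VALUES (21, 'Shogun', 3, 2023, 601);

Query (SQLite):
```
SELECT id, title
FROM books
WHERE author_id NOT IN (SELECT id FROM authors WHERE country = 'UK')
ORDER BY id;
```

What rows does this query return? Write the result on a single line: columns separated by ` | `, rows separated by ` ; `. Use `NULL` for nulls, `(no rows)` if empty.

7 | Neuromancer ; 18 | Kindred

Inner query: authors.id where country = 'UK'.
Outer: keep books rows whose author_id is not in that set.
Inner query → {3, 9}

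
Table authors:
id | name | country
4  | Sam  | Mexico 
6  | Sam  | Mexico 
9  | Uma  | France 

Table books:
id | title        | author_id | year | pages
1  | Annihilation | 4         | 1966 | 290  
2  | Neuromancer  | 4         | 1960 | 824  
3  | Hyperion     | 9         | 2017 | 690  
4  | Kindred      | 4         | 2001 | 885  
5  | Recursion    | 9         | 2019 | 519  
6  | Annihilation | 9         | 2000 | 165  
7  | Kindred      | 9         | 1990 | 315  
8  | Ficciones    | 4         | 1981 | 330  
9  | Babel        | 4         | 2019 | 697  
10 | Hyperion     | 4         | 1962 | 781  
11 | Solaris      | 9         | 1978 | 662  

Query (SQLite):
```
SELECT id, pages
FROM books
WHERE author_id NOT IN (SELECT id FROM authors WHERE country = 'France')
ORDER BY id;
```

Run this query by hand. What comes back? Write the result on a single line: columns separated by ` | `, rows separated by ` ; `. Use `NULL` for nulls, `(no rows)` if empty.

Inner query: authors.id where country = 'France'.
Outer: keep books rows whose author_id is not in that set.
Inner query → {9}

1 | 290 ; 2 | 824 ; 4 | 885 ; 8 | 330 ; 9 | 697 ; 10 | 781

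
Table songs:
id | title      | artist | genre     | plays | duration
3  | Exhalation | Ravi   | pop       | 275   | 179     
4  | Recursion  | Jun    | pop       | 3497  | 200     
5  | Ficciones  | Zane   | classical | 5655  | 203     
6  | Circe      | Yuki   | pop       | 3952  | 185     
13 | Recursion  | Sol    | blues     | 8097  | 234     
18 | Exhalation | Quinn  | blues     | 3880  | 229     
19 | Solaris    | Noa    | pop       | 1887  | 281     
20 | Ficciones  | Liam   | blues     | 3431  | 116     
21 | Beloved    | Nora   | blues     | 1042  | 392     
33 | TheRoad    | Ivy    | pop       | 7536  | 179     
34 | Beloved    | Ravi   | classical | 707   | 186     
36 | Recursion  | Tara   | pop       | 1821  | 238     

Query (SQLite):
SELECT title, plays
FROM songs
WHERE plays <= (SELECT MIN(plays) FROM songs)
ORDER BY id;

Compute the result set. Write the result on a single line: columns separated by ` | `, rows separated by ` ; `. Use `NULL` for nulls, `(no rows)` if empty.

Scalar subquery: MIN(plays) over all songs rows = 275.
Keep rows where plays <= that value.

Exhalation | 275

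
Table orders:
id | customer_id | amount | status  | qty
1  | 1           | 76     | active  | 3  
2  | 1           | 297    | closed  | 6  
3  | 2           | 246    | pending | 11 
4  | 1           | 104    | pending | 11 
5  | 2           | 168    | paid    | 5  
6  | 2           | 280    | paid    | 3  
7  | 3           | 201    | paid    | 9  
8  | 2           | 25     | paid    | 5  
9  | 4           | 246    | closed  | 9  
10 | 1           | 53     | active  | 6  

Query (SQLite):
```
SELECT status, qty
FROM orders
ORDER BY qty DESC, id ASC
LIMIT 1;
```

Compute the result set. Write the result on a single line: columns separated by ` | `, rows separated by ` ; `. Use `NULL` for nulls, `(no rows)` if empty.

pending | 11

Sort by qty desc, tiebreak id asc: (11, id=3), (11, id=4), (9, id=7), (9, id=9) …. Take first 1.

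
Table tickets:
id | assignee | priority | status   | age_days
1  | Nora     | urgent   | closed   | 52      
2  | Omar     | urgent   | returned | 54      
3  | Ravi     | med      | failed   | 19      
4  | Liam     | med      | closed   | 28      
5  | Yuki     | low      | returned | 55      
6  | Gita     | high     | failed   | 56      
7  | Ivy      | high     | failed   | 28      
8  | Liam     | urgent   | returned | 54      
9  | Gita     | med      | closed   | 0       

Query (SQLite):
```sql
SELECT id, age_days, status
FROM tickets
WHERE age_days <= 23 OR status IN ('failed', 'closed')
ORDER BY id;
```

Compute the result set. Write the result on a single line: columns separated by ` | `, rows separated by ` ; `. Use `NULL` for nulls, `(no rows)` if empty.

1 | 52 | closed ; 3 | 19 | failed ; 4 | 28 | closed ; 6 | 56 | failed ; 7 | 28 | failed ; 9 | 0 | closed

age_days <= 23: ids {3, 9}
status IN ('failed', 'closed'): ids {1, 3, 4, 6, 7, 9}
Combine with OR.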